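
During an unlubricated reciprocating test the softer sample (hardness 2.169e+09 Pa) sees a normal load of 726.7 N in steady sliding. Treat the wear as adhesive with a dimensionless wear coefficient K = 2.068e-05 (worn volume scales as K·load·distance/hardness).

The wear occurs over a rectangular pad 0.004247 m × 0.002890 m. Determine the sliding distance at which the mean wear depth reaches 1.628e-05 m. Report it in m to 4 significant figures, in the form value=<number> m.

All working math carries full float precision, and intermediates appear rounded, and one last rounding: 4 significant digits.
Convert: Contact area A = 0.004247 m × 0.002890 m = 1.227e-05 m².
In SI base units: W = 726.7 N, H = 2.169e+09 Pa, K = 2.068e-05.
Allowed volume V_lim = h_lim·A = 1.628e-05 · 1.227e-05 = 1.998e-10 m³.
Thus life L = V_lim·H/(K·W) = 1.998e-10 · 2.169e+09 / (2.068e-05 · 726.7) = 28.84 m.

value=28.84 m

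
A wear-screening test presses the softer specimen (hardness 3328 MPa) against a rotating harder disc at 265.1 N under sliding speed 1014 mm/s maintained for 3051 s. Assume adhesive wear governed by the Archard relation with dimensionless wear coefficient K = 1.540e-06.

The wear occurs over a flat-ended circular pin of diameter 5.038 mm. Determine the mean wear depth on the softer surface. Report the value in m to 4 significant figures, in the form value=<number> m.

The algebra runs at full precision, and the intermediates are printed rounded. Rounded just once, at four significant digits.
Convert: Sliding speed v = 1014 mm/s = 1.014 m/s. The distance L = v·t = 1.014 m/s × 3051 s = 3094 m.
Convert: Hardness H = 3328 MPa = 3.328e+09 Pa.
Convert: Pin diameter d = 5.038 mm = 0.005038 m. Contact area A = π·d²/4 = π·(0.005038 m)²/4 = 1.993e-05 m².
As SI base values: W = 265.1 N, H = 3.328e+09 Pa, K = 1.540e-06.
By Archard's law, V = K·W·L/H = 1.540e-06 · 265.1 · 3094 / 3.328e+09 = 3.795e-10 m³.
Wear depth h = V/A = 3.795e-10 / 1.993e-05 = 1.904e-05 m.

value=1.904e-05 m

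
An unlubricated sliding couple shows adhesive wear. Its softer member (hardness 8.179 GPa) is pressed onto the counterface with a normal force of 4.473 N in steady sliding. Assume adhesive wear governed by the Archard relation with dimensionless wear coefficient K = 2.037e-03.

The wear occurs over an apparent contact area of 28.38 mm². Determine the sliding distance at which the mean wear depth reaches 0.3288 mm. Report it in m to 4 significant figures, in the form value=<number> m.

Every step maintains full precision. Intermediates are printed rounded — a lone final rounding to 4 significant digits.
Hardness H = 8.179 GPa = 8.179e+09 Pa.
Contact area A = 28.38 mm² = 2.838e-05 m².
Depth limit h_lim = 0.3288 mm = 3.288e-04 m.
In SI base units, W = 4.473 N, H = 8.179e+09 Pa, K = 2.037e-03.
Permissible volume V_lim = h_lim·A = 3.288e-04 · 2.838e-05 = 9.331e-09 m³.
Inverting, life L = V_lim·H/(K·W) = 9.331e-09 · 8.179e+09 / (2.037e-03 · 4.473) = 8376 m.

value=8376 m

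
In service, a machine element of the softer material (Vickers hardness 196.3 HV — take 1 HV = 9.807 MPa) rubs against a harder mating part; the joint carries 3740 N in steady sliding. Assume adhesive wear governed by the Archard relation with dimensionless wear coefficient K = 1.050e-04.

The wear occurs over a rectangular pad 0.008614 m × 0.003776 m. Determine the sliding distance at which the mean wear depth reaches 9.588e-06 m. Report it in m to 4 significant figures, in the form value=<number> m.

Printed values are rounded, and all working math keeps exact precision. Rounded just once: 4 significant digits.
Hardness H = 196.3 HV × 9.807 MPa/HV = 1925 MPa = 1.925e+09 Pa.
Contact area A = 0.008614 m × 0.003776 m = 3.253e-05 m².
In SI base units: W = 3740 N, H = 1.925e+09 Pa, K = 1.050e-04.
Permissible volume V_lim = h_lim·A = 9.588e-06 · 3.253e-05 = 3.119e-10 m³.
Inverting, life L = V_lim·H/(K·W) = 3.119e-10 · 1.925e+09 / (1.050e-04 · 3740) = 1.529 m.

value=1.529 m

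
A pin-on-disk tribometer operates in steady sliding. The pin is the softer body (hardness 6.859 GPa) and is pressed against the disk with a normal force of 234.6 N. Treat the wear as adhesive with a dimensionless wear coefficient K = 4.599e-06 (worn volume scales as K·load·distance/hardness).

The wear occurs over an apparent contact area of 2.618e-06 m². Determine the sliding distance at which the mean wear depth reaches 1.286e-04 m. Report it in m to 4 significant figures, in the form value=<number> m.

Intermediates appear rounded — all arithmetic maintains full float precision. Rounded once at the end to 4 significant digits.
Hardness H = 6.859 GPa = 6.859e+09 Pa.
Collected in SI base units: W = 234.6 N, H = 6.859e+09 Pa, K = 4.599e-06.
Allowed volume V_lim = h_lim·A = 1.286e-04 · 2.618e-06 = 3.367e-10 m³.
Sliding life L = V_lim·H/(K·W) = 3.367e-10 · 6.859e+09 / (4.599e-06 · 234.6) = 2140 m.

value=2140 m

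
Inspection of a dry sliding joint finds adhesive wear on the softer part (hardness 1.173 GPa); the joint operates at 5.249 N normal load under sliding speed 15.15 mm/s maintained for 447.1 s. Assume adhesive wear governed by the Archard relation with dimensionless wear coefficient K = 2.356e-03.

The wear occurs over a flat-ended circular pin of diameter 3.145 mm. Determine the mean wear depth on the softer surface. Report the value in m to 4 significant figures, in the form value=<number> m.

value=9.193e-06 m

The computation maintains exact precision. Intermediates are printed rounded — one last rounding to four significant digits.
Convert: Sliding speed v = 15.15 mm/s = 0.01515 m/s. Path length L = v·t = 0.01515 m/s × 447.1 s = 6.774 m.
Convert: Hardness H = 1.173 GPa = 1.173e+09 Pa.
Convert: Pin diameter d = 3.145 mm = 0.003145 m. Contact area A = π·d²/4 = π·(0.003145 m)²/4 = 7.768e-06 m².
As SI base values: W = 5.249 N, H = 1.173e+09 Pa, K = 2.356e-03.
The Archard volume V = K·W·L/H = 2.356e-03 · 5.249 · 6.774 / 1.173e+09 = 7.141e-11 m³.
Average depth h = V/A = 7.141e-11 / 7.768e-06 = 9.193e-06 m.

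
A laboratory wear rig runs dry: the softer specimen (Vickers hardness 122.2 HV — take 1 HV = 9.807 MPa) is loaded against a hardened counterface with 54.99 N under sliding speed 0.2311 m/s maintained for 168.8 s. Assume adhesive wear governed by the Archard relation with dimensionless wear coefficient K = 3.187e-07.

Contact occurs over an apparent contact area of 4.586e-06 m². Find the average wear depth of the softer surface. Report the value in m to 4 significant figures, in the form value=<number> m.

value=1.244e-07 m

Intermediate values are printed rounded, and every step carries full precision — rounded once at the end: 4 significant digits.
Convert: Sliding distance L = v·t = 0.2311 m/s × 168.8 s = 39.01 m.
Convert: Hardness H = 122.2 HV × 9.807 MPa/HV = 1198 MPa = 1.198e+09 Pa.
Collected in SI base units: W = 54.99 N, H = 1.198e+09 Pa, K = 3.187e-07.
The Archard volume V = K·W·L/H = 3.187e-07 · 54.99 · 39.01 / 1.198e+09 = 5.705e-13 m³.
Mean depth h = V/A = 5.705e-13 / 4.586e-06 = 1.244e-07 m.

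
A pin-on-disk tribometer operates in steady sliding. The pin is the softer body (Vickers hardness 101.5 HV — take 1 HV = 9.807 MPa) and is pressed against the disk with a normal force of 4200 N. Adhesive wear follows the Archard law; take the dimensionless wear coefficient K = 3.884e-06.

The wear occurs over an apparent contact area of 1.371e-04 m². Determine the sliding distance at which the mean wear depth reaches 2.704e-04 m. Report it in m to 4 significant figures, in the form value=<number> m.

value=2262 m

The algebra holds exact precision; intermediates are printed rounded. Rounded just once: 4 significant digits.
Hardness H = 101.5 HV × 9.807 MPa/HV = 995.4 MPa = 9.954e+08 Pa.
In SI base units, W = 4200 N, H = 9.954e+08 Pa, K = 3.884e-06.
Limit volume V_lim = h_lim·A = 2.704e-04 · 1.371e-04 = 3.707e-08 m³.
So the life L = V_lim·H/(K·W) = 3.707e-08 · 9.954e+08 / (3.884e-06 · 4200) = 2262 m.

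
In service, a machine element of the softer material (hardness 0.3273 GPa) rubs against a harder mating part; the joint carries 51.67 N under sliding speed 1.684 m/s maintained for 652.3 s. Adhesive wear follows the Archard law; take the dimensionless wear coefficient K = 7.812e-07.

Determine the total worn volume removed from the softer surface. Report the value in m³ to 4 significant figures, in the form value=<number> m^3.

Intermediate values are displayed rounded. Each operation carries full float precision. Rounded just once: four significant figures.
Convert: Sliding distance L = v·t = 1.684 m/s × 652.3 s = 1098 m.
Convert: Hardness H = 0.3273 GPa = 3.273e+08 Pa.
As SI base values: W = 51.67 N, H = 3.273e+08 Pa, K = 7.812e-07.
The Archard volume V = K·W·L/H = 7.812e-07 · 51.67 · 1098 / 3.273e+08 = 1.355e-10 m³.

value=1.355e-10 m^3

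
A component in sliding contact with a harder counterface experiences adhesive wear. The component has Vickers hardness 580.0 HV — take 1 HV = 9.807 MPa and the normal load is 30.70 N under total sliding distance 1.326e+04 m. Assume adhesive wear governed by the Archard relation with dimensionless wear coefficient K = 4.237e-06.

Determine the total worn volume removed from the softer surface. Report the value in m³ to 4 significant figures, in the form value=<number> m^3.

value=3.032e-10 m^3

Each operation holds full precision; the intermediates are printed rounded. Rounded once at the end to four significant figures.
Hardness H = 580.0 HV × 9.807 MPa/HV = 5688 MPa = 5.688e+09 Pa.
Restated in SI base units: W = 30.70 N, H = 5.688e+09 Pa, K = 4.237e-06.
Wear volume V = K·W·L/H = 4.237e-06 · 30.70 · 1.326e+04 / 5.688e+09 = 3.032e-10 m³.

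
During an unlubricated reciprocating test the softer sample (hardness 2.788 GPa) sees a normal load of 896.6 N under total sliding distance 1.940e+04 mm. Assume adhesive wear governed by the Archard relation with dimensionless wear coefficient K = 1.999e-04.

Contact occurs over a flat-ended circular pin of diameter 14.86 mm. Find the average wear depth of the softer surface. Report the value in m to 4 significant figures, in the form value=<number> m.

value=7.191e-06 m

Quoted intermediates are rounded; the computation runs at exact precision — a single final rounding: 4 significant digits.
Total distance L = 1.940e+04 mm = 19.40 m.
Hardness H = 2.788 GPa = 2.788e+09 Pa.
Pin diameter d = 14.86 mm = 0.01486 m. Contact area A = π·d²/4 = π·(0.01486 m)²/4 = 1.734e-04 m².
In SI base units: W = 896.6 N, H = 2.788e+09 Pa, K = 1.999e-04.
Worn volume V = K·W·L/H = 1.999e-04 · 896.6 · 19.40 / 2.788e+09 = 1.247e-09 m³.
Mean wear depth h = V/A = 1.247e-09 / 1.734e-04 = 7.191e-06 m.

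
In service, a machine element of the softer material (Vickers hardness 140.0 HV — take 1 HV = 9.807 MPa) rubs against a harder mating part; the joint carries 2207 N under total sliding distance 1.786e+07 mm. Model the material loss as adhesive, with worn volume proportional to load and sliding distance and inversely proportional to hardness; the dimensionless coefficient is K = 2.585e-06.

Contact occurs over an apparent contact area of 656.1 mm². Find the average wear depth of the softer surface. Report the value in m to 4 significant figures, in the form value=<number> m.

Quoted intermediates are rounded; the algebra maintains full precision — rounded just once, at 4 significant figures.
Convert: Total distance L = 1.786e+07 mm = 1.786e+04 m.
Convert: Hardness H = 140.0 HV × 9.807 MPa/HV = 1373 MPa = 1.373e+09 Pa.
Convert: Contact area A = 656.1 mm² = 6.561e-04 m².
SI base units throughout: W = 2207 N, H = 1.373e+09 Pa, K = 2.585e-06.
Archard volume V = K·W·L/H = 2.585e-06 · 2207 · 1.786e+04 / 1.373e+09 = 7.421e-08 m³.
Depth of wear h = V/A = 7.421e-08 / 6.561e-04 = 1.131e-04 m.

value=1.131e-04 m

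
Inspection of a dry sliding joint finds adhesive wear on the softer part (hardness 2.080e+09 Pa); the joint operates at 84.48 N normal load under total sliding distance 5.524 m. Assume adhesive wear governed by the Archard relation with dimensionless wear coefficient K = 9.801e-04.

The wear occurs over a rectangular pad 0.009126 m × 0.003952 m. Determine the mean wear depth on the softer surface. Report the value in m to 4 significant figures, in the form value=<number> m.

The algebra keeps full float precision, and intermediates appear rounded — rounded just once, at four significant figures.
Convert: Contact area A = 0.009126 m × 0.003952 m = 3.607e-05 m².
In SI base units, W = 84.48 N, H = 2.080e+09 Pa, K = 9.801e-04.
By Archard's law, V = K·W·L/H = 9.801e-04 · 84.48 · 5.524 / 2.080e+09 = 2.199e-10 m³.
Depth h = V/A = 2.199e-10 / 3.607e-05 = 6.097e-06 m.

value=6.097e-06 m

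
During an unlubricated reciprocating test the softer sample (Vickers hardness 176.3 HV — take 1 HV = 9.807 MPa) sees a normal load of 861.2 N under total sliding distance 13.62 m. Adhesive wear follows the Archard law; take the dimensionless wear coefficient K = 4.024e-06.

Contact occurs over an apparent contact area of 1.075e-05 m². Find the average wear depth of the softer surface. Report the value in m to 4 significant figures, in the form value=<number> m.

The intermediates appear rounded. Every step maintains full float precision — a single final rounding, at four significant digits.
Convert: Hardness H = 176.3 HV × 9.807 MPa/HV = 1729 MPa = 1.729e+09 Pa.
Restated in SI base units: W = 861.2 N, H = 1.729e+09 Pa, K = 4.024e-06.
By Archard's law, V = K·W·L/H = 4.024e-06 · 861.2 · 13.62 / 1.729e+09 = 2.730e-11 m³.
Average depth h = V/A = 2.730e-11 / 1.075e-05 = 2.539e-06 m.

value=2.539e-06 m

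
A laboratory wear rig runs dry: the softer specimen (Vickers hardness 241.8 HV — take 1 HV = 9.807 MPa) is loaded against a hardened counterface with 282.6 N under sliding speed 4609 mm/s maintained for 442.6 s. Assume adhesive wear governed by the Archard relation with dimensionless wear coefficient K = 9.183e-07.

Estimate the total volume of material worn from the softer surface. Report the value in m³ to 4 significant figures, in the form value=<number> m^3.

value=2.232e-10 m^3

All working math carries full float precision — intermediate values are displayed rounded. Rounded just once to 4 significant figures.
Convert: Sliding speed v = 4609 mm/s = 4.609 m/s. Total distance L = v·t = 4.609 m/s × 442.6 s = 2040 m.
Convert: Hardness H = 241.8 HV × 9.807 MPa/HV = 2371 MPa = 2.371e+09 Pa.
Working in SI base units: W = 282.6 N, H = 2.371e+09 Pa, K = 9.183e-07.
By Archard's law, V = K·W·L/H = 9.183e-07 · 282.6 · 2040 / 2.371e+09 = 2.232e-10 m³.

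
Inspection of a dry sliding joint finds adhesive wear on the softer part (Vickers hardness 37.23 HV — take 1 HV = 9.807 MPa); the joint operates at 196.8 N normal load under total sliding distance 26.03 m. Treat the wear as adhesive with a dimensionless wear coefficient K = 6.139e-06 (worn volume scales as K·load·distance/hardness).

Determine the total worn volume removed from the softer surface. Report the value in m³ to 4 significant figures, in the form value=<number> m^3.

Intermediates are printed rounded; the algebra keeps full precision; a lone final rounding to four significant digits.
Convert: Hardness H = 37.23 HV × 9.807 MPa/HV = 365.1 MPa = 3.651e+08 Pa.
Working in SI base units: W = 196.8 N, H = 3.651e+08 Pa, K = 6.139e-06.
Archard relation: V = K·W·L/H = 6.139e-06 · 196.8 · 26.03 / 3.651e+08 = 8.613e-11 m³.

value=8.613e-11 m^3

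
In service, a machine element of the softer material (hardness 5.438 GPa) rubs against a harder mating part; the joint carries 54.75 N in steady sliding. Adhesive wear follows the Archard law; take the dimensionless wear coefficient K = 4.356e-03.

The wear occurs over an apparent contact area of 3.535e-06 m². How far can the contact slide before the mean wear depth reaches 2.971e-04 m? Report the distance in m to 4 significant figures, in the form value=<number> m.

Each operation runs at exact precision, and intermediate values are printed rounded — one final rounding, at four significant figures.
Convert: Hardness H = 5.438 GPa = 5.438e+09 Pa.
Restated in SI base units: W = 54.75 N, H = 5.438e+09 Pa, K = 4.356e-03.
Allowed volume V_lim = h_lim·A = 2.971e-04 · 3.535e-06 = 1.050e-09 m³.
Sliding life L = V_lim·H/(K·W) = 1.050e-09 · 5.438e+09 / (4.356e-03 · 54.75) = 23.95 m.

value=23.95 m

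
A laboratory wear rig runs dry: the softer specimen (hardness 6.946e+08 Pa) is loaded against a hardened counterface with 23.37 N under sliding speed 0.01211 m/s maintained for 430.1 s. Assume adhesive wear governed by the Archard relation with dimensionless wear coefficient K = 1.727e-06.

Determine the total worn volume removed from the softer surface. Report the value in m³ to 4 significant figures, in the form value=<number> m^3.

value=3.026e-13 m^3

Quoted intermediates are rounded. All working math carries full float precision, and rounded once at the end to 4 significant digits.
Sliding distance L = v·t = 0.01211 m/s × 430.1 s = 5.209 m.
Restated in SI base units: W = 23.37 N, H = 6.946e+08 Pa, K = 1.727e-06.
Volume removed: V = K·W·L/H = 1.727e-06 · 23.37 · 5.209 / 6.946e+08 = 3.026e-13 m³.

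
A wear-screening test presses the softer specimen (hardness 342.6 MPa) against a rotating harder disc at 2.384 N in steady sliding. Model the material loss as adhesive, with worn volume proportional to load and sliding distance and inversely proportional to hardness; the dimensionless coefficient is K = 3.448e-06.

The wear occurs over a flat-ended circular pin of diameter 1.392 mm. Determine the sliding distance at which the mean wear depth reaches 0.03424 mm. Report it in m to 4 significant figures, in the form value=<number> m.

Intermediate values are shown rounded; all working math carries exact precision. Rounded just once: 4 significant digits.
Hardness H = 342.6 MPa = 3.426e+08 Pa.
Pin diameter d = 1.392 mm = 0.001392 m. Contact area A = π·d²/4 = π·(0.001392 m)²/4 = 1.522e-06 m².
Depth limit h_lim = 0.03424 mm = 3.424e-05 m.
As SI base values: W = 2.384 N, H = 3.426e+08 Pa, K = 3.448e-06.
Permissible volume V_lim = h_lim·A = 3.424e-05 · 1.522e-06 = 5.211e-11 m³.
Inverting, life L = V_lim·H/(K·W) = 5.211e-11 · 3.426e+08 / (3.448e-06 · 2.384) = 2172 m.

value=2172 m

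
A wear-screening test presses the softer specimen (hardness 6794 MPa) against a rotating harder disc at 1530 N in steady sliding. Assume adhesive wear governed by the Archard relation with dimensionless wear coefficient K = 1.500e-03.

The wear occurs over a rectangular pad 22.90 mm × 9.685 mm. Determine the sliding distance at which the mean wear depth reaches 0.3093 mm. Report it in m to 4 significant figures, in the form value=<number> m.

value=203.1 m

Displayed values are rounded, and the algebra keeps exact precision. Rounded once at the end, at 4 significant figures.
Hardness H = 6794 MPa = 6.794e+09 Pa.
Pad sides 22.90 mm × 9.685 mm = 0.02290 m × 0.009685 m. Contact area A = 0.02290 m × 0.009685 m = 2.218e-04 m².
Depth limit h_lim = 0.3093 mm = 3.093e-04 m.
In SI base units: W = 1530 N, H = 6.794e+09 Pa, K = 1.500e-03.
Limit volume V_lim = h_lim·A = 3.093e-04 · 2.218e-04 = 6.860e-08 m³.
Inverting, life L = V_lim·H/(K·W) = 6.860e-08 · 6.794e+09 / (1.500e-03 · 1530) = 203.1 m.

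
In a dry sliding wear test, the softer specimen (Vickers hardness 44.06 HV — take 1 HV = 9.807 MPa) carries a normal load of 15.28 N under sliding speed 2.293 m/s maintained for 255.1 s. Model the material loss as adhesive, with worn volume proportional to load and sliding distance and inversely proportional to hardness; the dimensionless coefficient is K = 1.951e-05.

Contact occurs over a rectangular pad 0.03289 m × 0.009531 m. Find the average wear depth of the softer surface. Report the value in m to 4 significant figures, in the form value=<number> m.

The intermediates are shown rounded, and each operation keeps exact precision — a single final rounding: 4 significant digits.
Distance covered L = v·t = 2.293 m/s × 255.1 s = 584.9 m.
Hardness H = 44.06 HV × 9.807 MPa/HV = 432.1 MPa = 4.321e+08 Pa.
Contact area A = 0.03289 m × 0.009531 m = 3.135e-04 m².
Restated in SI base units: W = 15.28 N, H = 4.321e+08 Pa, K = 1.951e-05.
Archard volume V = K·W·L/H = 1.951e-05 · 15.28 · 584.9 / 4.321e+08 = 4.036e-10 m³.
Depth h = V/A = 4.036e-10 / 3.135e-04 = 1.287e-06 m.

value=1.287e-06 m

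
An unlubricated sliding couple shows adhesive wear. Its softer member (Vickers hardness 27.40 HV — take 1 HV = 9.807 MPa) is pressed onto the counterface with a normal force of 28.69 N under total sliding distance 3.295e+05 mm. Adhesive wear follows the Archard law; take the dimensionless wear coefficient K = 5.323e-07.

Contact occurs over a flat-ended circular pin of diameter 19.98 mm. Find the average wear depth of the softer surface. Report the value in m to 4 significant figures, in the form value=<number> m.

The computation maintains exact precision — intermediates are displayed rounded. Rounded just once, at four significant digits.
Total distance L = 3.295e+05 mm = 329.5 m.
Hardness H = 27.40 HV × 9.807 MPa/HV = 268.7 MPa = 2.687e+08 Pa.
Pin diameter d = 19.98 mm = 0.01998 m. Contact area A = π·d²/4 = π·(0.01998 m)²/4 = 3.135e-04 m².
Working in SI base units: W = 28.69 N, H = 2.687e+08 Pa, K = 5.323e-07.
Volume removed: V = K·W·L/H = 5.323e-07 · 28.69 · 329.5 / 2.687e+08 = 1.873e-11 m³.
Mean wear depth h = V/A = 1.873e-11 / 3.135e-04 = 5.973e-08 m.

value=5.973e-08 m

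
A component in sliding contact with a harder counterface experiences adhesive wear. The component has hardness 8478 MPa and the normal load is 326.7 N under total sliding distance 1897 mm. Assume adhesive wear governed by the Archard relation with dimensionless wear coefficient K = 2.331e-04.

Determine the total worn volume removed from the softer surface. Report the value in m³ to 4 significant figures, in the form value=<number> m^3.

value=1.704e-11 m^3

The computation keeps exact precision. Intermediate values are shown rounded, and one last rounding to four significant figures.
Convert: Total distance L = 1897 mm = 1.897 m.
Convert: Hardness H = 8478 MPa = 8.478e+09 Pa.
In SI base units, W = 326.7 N, H = 8.478e+09 Pa, K = 2.331e-04.
Archard volume V = K·W·L/H = 2.331e-04 · 326.7 · 1.897 / 8.478e+09 = 1.704e-11 m³.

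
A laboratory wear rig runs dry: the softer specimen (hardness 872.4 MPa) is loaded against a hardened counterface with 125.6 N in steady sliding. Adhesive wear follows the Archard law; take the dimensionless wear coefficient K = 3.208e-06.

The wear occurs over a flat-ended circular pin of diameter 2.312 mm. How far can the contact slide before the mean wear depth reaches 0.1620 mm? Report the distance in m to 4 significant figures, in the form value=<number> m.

value=1473 m

Shown intermediates are rounded. Every step carries full float precision; one last rounding: four significant figures.
Hardness H = 872.4 MPa = 8.724e+08 Pa.
Pin diameter d = 2.312 mm = 0.002312 m. Contact area A = π·d²/4 = π·(0.002312 m)²/4 = 4.198e-06 m².
Depth limit h_lim = 0.1620 mm = 1.620e-04 m.
In SI base units, W = 125.6 N, H = 8.724e+08 Pa, K = 3.208e-06.
Wearable volume V_lim = h_lim·A = 1.620e-04 · 4.198e-06 = 6.801e-10 m³.
Life L = V_lim·H/(K·W) = 6.801e-10 · 8.724e+08 / (3.208e-06 · 125.6) = 1473 m.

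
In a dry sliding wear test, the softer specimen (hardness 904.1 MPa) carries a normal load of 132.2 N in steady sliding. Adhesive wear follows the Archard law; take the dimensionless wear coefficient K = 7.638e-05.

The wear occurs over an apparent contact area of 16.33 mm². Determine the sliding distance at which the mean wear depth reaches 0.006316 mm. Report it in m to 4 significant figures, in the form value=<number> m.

All arithmetic carries full float precision — the intermediates are displayed rounded; one last rounding, at 4 significant figures.
Convert: Hardness H = 904.1 MPa = 9.041e+08 Pa.
Convert: Contact area A = 16.33 mm² = 1.633e-05 m².
Convert: Depth limit h_lim = 0.006316 mm = 6.316e-06 m.
Working in SI base units: W = 132.2 N, H = 9.041e+08 Pa, K = 7.638e-05.
Limit volume V_lim = h_lim·A = 6.316e-06 · 1.633e-05 = 1.031e-10 m³.
So the life L = V_lim·H/(K·W) = 1.031e-10 · 9.041e+08 / (7.638e-05 · 132.2) = 9.235 m.

value=9.235 m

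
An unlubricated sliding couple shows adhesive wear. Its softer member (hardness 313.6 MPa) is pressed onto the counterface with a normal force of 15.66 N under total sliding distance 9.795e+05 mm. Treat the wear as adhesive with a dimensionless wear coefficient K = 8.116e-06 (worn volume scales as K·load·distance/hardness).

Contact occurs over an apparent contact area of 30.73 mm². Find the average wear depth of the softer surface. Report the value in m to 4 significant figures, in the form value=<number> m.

value=1.292e-05 m

The intermediates are displayed rounded; every step keeps full float precision, and rounded once at the end: 4 significant digits.
Convert: Distance L = 9.795e+05 mm = 979.5 m.
Convert: Hardness H = 313.6 MPa = 3.136e+08 Pa.
Convert: Contact area A = 30.73 mm² = 3.073e-05 m².
In SI base units, W = 15.66 N, H = 3.136e+08 Pa, K = 8.116e-06.
Archard relation: V = K·W·L/H = 8.116e-06 · 15.66 · 979.5 / 3.136e+08 = 3.970e-10 m³.
Wear depth h = V/A = 3.970e-10 / 3.073e-05 = 1.292e-05 m.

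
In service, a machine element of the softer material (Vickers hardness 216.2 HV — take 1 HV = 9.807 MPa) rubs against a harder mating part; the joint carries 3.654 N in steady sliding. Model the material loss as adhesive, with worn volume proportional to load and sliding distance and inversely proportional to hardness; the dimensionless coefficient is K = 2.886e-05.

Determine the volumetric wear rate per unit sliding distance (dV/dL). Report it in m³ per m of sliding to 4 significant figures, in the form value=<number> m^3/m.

The computation carries full float precision; the intermediates are printed rounded; a lone final rounding: 4 significant digits.
Hardness H = 216.2 HV × 9.807 MPa/HV = 2120 MPa = 2.120e+09 Pa.
Restated in SI base units: W = 3.654 N, H = 2.120e+09 Pa, K = 2.886e-05.
Wear rate dV/dL = K·W/H, per unit distance: 2.886e-05 · 3.654 / 2.120e+09 = 4.974e-14 m³/m.

value=4.974e-14 m^3/m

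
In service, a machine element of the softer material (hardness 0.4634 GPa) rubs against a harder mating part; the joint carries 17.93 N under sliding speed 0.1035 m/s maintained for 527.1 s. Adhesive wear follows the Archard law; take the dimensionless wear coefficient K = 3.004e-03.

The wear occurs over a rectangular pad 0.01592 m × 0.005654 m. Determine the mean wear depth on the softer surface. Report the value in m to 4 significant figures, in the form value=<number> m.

All working math holds full precision, and the intermediates are displayed rounded — rounded once at the end: four significant figures.
The distance L = v·t = 0.1035 m/s × 527.1 s = 54.55 m.
Hardness H = 0.4634 GPa = 4.634e+08 Pa.
Contact area A = 0.01592 m × 0.005654 m = 9.001e-05 m².
SI base units throughout: W = 17.93 N, H = 4.634e+08 Pa, K = 3.004e-03.
By Archard's law, V = K·W·L/H = 3.004e-03 · 17.93 · 54.55 / 4.634e+08 = 6.341e-09 m³.
Mean depth h = V/A = 6.341e-09 / 9.001e-05 = 7.045e-05 m.

value=7.045e-05 m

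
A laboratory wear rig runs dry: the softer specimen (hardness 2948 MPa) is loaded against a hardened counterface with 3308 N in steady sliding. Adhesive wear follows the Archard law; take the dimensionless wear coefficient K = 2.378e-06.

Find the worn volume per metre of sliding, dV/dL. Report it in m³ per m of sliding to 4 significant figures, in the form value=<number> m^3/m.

All arithmetic holds full precision, and printed values are rounded, and a lone final rounding: 4 significant figures.
Convert: Hardness H = 2948 MPa = 2.948e+09 Pa.
Working in SI base units: W = 3308 N, H = 2.948e+09 Pa, K = 2.378e-06.
Volumetric rate dV/dL = K·W/H, so: 2.378e-06 · 3308 / 2.948e+09 = 2.668e-12 m³/m.

value=2.668e-12 m^3/m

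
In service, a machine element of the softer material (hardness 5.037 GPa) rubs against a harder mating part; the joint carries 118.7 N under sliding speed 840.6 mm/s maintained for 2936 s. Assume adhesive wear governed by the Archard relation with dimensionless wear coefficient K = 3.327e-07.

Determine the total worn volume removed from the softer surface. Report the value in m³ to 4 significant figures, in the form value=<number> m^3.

All working math carries full float precision; quoted intermediates are rounded; rounded just once to four significant figures.
Convert: Sliding speed v = 840.6 mm/s = 0.8406 m/s. Distance L = v·t = 0.8406 m/s × 2936 s = 2468 m.
Convert: Hardness H = 5.037 GPa = 5.037e+09 Pa.
Working in SI base units: W = 118.7 N, H = 5.037e+09 Pa, K = 3.327e-07.
Archard volume V = K·W·L/H = 3.327e-07 · 118.7 · 2468 / 5.037e+09 = 1.935e-11 m³.

value=1.935e-11 m^3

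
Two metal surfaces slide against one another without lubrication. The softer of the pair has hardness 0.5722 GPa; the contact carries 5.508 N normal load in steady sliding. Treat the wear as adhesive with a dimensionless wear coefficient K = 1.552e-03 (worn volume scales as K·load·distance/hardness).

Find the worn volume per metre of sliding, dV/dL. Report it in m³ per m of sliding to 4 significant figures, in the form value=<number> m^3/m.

value=1.494e-11 m^3/m

Quoted intermediates are rounded — all arithmetic maintains exact precision — rounded just once, at 4 significant figures.
Convert: Hardness H = 0.5722 GPa = 5.722e+08 Pa.
Expressed in SI base units: W = 5.508 N, H = 5.722e+08 Pa, K = 1.552e-03.
Sliding wear rate dV/dL = K·W/H (independent of L): 1.552e-03 · 5.508 / 5.722e+08 = 1.494e-11 m³/m.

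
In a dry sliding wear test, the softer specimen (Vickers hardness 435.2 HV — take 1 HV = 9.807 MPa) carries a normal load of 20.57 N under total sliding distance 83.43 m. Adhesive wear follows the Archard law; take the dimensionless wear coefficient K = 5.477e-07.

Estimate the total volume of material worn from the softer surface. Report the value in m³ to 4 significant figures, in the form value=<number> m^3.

The algebra maintains exact precision, and displayed values are rounded. Rounded once at the end to four significant digits.
Convert: Hardness H = 435.2 HV × 9.807 MPa/HV = 4268 MPa = 4.268e+09 Pa.
Collected in SI base units: W = 20.57 N, H = 4.268e+09 Pa, K = 5.477e-07.
By Archard's law, V = K·W·L/H = 5.477e-07 · 20.57 · 83.43 / 4.268e+09 = 2.202e-13 m³.

value=2.202e-13 m^3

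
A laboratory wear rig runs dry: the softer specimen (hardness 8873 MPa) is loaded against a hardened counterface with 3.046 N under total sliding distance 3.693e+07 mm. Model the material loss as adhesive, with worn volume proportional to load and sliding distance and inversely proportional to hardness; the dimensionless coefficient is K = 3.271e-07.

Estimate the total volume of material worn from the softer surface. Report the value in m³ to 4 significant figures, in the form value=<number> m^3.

value=4.147e-12 m^3

Every step maintains full precision — intermediate values are printed rounded. Rounded just once, at 4 significant figures.
Distance L = 3.693e+07 mm = 3.693e+04 m.
Hardness H = 8873 MPa = 8.873e+09 Pa.
Working in SI base units: W = 3.046 N, H = 8.873e+09 Pa, K = 3.271e-07.
Volume removed: V = K·W·L/H = 3.271e-07 · 3.046 · 3.693e+04 / 8.873e+09 = 4.147e-12 m³.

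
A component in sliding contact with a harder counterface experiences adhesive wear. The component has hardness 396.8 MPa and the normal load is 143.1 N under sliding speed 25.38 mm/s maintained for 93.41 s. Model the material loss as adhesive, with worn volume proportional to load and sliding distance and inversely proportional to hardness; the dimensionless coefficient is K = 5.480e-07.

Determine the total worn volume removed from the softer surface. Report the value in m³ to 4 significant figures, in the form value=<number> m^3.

value=4.685e-13 m^3

The intermediates are displayed rounded — the computation maintains full precision; one final rounding, at 4 significant digits.
Convert: Sliding speed v = 25.38 mm/s = 0.02538 m/s. Sliding distance L = v·t = 0.02538 m/s × 93.41 s = 2.371 m.
Convert: Hardness H = 396.8 MPa = 3.968e+08 Pa.
In SI base units: W = 143.1 N, H = 3.968e+08 Pa, K = 5.480e-07.
Apply Archard: V = K·W·L/H = 5.480e-07 · 143.1 · 2.371 / 3.968e+08 = 4.685e-13 m³.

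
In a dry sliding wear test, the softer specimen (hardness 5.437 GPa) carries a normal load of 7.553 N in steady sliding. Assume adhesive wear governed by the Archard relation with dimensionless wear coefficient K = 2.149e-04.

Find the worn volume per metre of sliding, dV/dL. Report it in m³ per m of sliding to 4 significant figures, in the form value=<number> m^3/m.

Intermediate values are shown rounded. Each operation maintains full precision; one final rounding: 4 significant digits.
Convert: Hardness H = 5.437 GPa = 5.437e+09 Pa.
Collected in SI base units: W = 7.553 N, H = 5.437e+09 Pa, K = 2.149e-04.
Volumetric rate dV/dL = K·W/H — distance-free: 2.149e-04 · 7.553 / 5.437e+09 = 2.985e-13 m³/m.

value=2.985e-13 m^3/m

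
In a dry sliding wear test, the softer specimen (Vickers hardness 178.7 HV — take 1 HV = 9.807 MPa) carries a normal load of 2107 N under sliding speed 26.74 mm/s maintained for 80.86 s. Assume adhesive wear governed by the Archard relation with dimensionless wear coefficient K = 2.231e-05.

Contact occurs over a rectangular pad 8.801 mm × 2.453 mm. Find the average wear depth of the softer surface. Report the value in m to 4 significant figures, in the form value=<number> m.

Intermediate values are displayed rounded. The computation maintains full precision — one final rounding: four significant digits.
Sliding speed v = 26.74 mm/s = 0.02674 m/s. The distance L = v·t = 0.02674 m/s × 80.86 s = 2.162 m.
Hardness H = 178.7 HV × 9.807 MPa/HV = 1753 MPa = 1.753e+09 Pa.
Pad sides 8.801 mm × 2.453 mm = 0.008801 m × 0.002453 m. Contact area A = 0.008801 m × 0.002453 m = 2.159e-05 m².
In SI base units: W = 2107 N, H = 1.753e+09 Pa, K = 2.231e-05.
By Archard's law, V = K·W·L/H = 2.231e-05 · 2107 · 2.162 / 1.753e+09 = 5.800e-11 m³.
Depth of wear h = V/A = 5.800e-11 / 2.159e-05 = 2.686e-06 m.

value=2.686e-06 m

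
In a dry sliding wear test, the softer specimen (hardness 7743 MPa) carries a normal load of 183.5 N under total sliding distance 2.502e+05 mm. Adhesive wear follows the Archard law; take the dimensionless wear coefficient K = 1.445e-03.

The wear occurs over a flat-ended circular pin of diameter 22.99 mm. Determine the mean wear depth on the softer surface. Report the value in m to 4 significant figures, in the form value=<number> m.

All working math runs at full precision; the intermediates are displayed rounded, and one last rounding, at four significant figures.
Convert: Sliding distance L = 2.502e+05 mm = 250.2 m.
Convert: Hardness H = 7743 MPa = 7.743e+09 Pa.
Convert: Pin diameter d = 22.99 mm = 0.02299 m. Contact area A = π·d²/4 = π·(0.02299 m)²/4 = 4.151e-04 m².
As SI base values: W = 183.5 N, H = 7.743e+09 Pa, K = 1.445e-03.
Archard volume V = K·W·L/H = 1.445e-03 · 183.5 · 250.2 / 7.743e+09 = 8.568e-09 m³.
Depth of wear h = V/A = 8.568e-09 / 4.151e-04 = 2.064e-05 m.

value=2.064e-05 m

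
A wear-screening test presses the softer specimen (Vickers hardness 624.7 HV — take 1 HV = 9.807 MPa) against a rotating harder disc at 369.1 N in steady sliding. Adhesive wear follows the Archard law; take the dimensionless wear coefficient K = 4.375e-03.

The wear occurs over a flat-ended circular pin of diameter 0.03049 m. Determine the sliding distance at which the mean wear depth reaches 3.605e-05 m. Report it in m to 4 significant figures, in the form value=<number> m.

The algebra keeps full float precision — the intermediates appear rounded, and one final rounding to four significant digits.
Convert: Hardness H = 624.7 HV × 9.807 MPa/HV = 6126 MPa = 6.126e+09 Pa.
Convert: Contact area A = π·d²/4 = π·(0.03049 m)²/4 = 7.301e-04 m².
As SI base values: W = 369.1 N, H = 6.126e+09 Pa, K = 4.375e-03.
Permissible volume V_lim = h_lim·A = 3.605e-05 · 7.301e-04 = 2.632e-08 m³.
So the life L = V_lim·H/(K·W) = 2.632e-08 · 6.126e+09 / (4.375e-03 · 369.1) = 99.86 m.

value=99.86 m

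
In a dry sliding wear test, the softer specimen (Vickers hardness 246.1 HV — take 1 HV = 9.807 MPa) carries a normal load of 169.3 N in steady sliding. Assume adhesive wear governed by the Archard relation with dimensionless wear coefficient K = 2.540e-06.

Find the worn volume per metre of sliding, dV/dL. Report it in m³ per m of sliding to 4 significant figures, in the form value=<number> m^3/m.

Intermediate values are shown rounded. The algebra runs at exact precision, and rounded once at the end to four significant figures.
Convert: Hardness H = 246.1 HV × 9.807 MPa/HV = 2414 MPa = 2.414e+09 Pa.
SI base units throughout: W = 169.3 N, H = 2.414e+09 Pa, K = 2.540e-06.
The wear rate dV/dL = K·W/H: 2.540e-06 · 169.3 / 2.414e+09 = 1.782e-13 m³/m.

value=1.782e-13 m^3/m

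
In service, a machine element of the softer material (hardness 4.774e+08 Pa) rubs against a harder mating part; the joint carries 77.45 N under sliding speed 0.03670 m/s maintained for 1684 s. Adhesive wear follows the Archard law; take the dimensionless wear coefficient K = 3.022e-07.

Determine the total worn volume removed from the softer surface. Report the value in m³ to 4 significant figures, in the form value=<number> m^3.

Intermediate values appear rounded. All arithmetic carries full float precision; rounded just once to 4 significant figures.
Sliding distance L = v·t = 0.03670 m/s × 1684 s = 61.80 m.
Restated in SI base units: W = 77.45 N, H = 4.774e+08 Pa, K = 3.022e-07.
By Archard's law, V = K·W·L/H = 3.022e-07 · 77.45 · 61.80 / 4.774e+08 = 3.030e-12 m³.

value=3.030e-12 m^3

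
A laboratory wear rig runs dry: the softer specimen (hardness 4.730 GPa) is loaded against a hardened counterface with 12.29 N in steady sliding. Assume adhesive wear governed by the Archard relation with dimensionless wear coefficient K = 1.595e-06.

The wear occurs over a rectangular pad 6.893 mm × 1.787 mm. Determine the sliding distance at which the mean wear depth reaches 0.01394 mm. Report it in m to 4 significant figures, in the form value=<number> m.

Displayed values are rounded. Each operation holds full precision. Rounded just once: 4 significant digits.
Hardness H = 4.730 GPa = 4.730e+09 Pa.
Pad sides 6.893 mm × 1.787 mm = 0.006893 m × 0.001787 m. Contact area A = 0.006893 m × 0.001787 m = 1.232e-05 m².
Depth limit h_lim = 0.01394 mm = 1.394e-05 m.
Collected in SI base units: W = 12.29 N, H = 4.730e+09 Pa, K = 1.595e-06.
Wearable volume V_lim = h_lim·A = 1.394e-05 · 1.232e-05 = 1.717e-10 m³.
So the life L = V_lim·H/(K·W) = 1.717e-10 · 4.730e+09 / (1.595e-06 · 12.29) = 4.143e+04 m.

value=4.143e+04 m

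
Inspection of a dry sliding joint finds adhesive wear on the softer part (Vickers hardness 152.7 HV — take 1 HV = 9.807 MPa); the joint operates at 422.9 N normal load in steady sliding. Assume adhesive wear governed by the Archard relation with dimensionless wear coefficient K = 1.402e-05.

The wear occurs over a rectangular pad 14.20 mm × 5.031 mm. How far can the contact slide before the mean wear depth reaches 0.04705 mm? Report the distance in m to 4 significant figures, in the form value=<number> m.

value=849.0 m

Each operation keeps full float precision. The intermediates are shown rounded. Rounded once at the end, at four significant digits.
Convert: Hardness H = 152.7 HV × 9.807 MPa/HV = 1498 MPa = 1.498e+09 Pa.
Convert: Pad sides 14.20 mm × 5.031 mm = 0.01420 m × 0.005031 m. Contact area A = 0.01420 m × 0.005031 m = 7.144e-05 m².
Convert: Depth limit h_lim = 0.04705 mm = 4.705e-05 m.
Collected in SI base units: W = 422.9 N, H = 1.498e+09 Pa, K = 1.402e-05.
At the depth limit, V_lim = h_lim·A = 4.705e-05 · 7.144e-05 = 3.361e-09 m³.
Sliding life L = V_lim·H/(K·W) = 3.361e-09 · 1.498e+09 / (1.402e-05 · 422.9) = 849.0 m.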